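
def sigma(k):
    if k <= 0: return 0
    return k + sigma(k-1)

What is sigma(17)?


sigma(17)
= 17 + 16 + 15 + 14 + 13 + 12 + 11 + 10 + 9 + 8 + 7 + 6 + 5 + 4 + 3 + 2 + 1 + sigma(0)
= 17 + 16 + 15 + 14 + 13 + 12 + 11 + 10 + 9 + 8 + 7 + 6 + 5 + 4 + 3 + 2 + 1 + 0
= 153

153


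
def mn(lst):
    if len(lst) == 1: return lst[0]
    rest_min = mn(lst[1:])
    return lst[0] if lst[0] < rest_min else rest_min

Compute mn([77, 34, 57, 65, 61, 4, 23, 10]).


mn([77, 34, 57, 65, 61, 4, 23, 10]): compare 77 with mn([34, 57, 65, 61, 4, 23, 10])
mn([34, 57, 65, 61, 4, 23, 10]): compare 34 with mn([57, 65, 61, 4, 23, 10])
mn([57, 65, 61, 4, 23, 10]): compare 57 with mn([65, 61, 4, 23, 10])
mn([65, 61, 4, 23, 10]): compare 65 with mn([61, 4, 23, 10])
mn([61, 4, 23, 10]): compare 61 with mn([4, 23, 10])
mn([4, 23, 10]): compare 4 with mn([23, 10])
mn([23, 10]): compare 23 with mn([10])
mn([10]) = 10  (base case)
Compare 23 with 10 -> 10
Compare 4 with 10 -> 4
Compare 61 with 4 -> 4
Compare 65 with 4 -> 4
Compare 57 with 4 -> 4
Compare 34 with 4 -> 4
Compare 77 with 4 -> 4

4


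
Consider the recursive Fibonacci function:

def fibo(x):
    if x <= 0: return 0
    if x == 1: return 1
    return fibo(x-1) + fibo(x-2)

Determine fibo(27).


Computing fibo(27) bottom-up:
fibo(0) = 0
fibo(1) = 1
fibo(2) = fibo(1) + fibo(0) = 1 + 0 = 1
fibo(3) = fibo(2) + fibo(1) = 1 + 1 = 2
fibo(4) = fibo(3) + fibo(2) = 2 + 1 = 3
fibo(5) = fibo(4) + fibo(3) = 3 + 2 = 5
fibo(6) = fibo(5) + fibo(4) = 5 + 3 = 8
fibo(7) = fibo(6) + fibo(5) = 8 + 5 = 13
fibo(8) = fibo(7) + fibo(6) = 13 + 8 = 21
fibo(9) = fibo(8) + fibo(7) = 21 + 13 = 34
fibo(10) = fibo(9) + fibo(8) = 34 + 21 = 55
fibo(11) = fibo(10) + fibo(9) = 55 + 34 = 89
fibo(12) = fibo(11) + fibo(10) = 89 + 55 = 144
fibo(13) = fibo(12) + fibo(11) = 144 + 89 = 233
fibo(14) = fibo(13) + fibo(12) = 233 + 144 = 377
fibo(15) = fibo(14) + fibo(13) = 377 + 233 = 610
fibo(16) = fibo(15) + fibo(14) = 610 + 377 = 987
fibo(17) = fibo(16) + fibo(15) = 987 + 610 = 1597
fibo(18) = fibo(17) + fibo(16) = 1597 + 987 = 2584
fibo(19) = fibo(18) + fibo(17) = 2584 + 1597 = 4181
fibo(20) = fibo(19) + fibo(18) = 4181 + 2584 = 6765
fibo(21) = fibo(20) + fibo(19) = 6765 + 4181 = 10946
fibo(22) = fibo(21) + fibo(20) = 10946 + 6765 = 17711
fibo(23) = fibo(22) + fibo(21) = 17711 + 10946 = 28657
fibo(24) = fibo(23) + fibo(22) = 28657 + 17711 = 46368
fibo(25) = fibo(24) + fibo(23) = 46368 + 28657 = 75025
fibo(26) = fibo(25) + fibo(24) = 75025 + 46368 = 121393
fibo(27) = fibo(26) + fibo(25) = 121393 + 75025 = 196418

196418


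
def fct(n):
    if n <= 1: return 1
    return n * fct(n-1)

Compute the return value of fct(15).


fct(15)
= 15 * fct(14)
= 15 * 14 * fct(13)
= 15 * 14 * 13 * fct(12)
= 15 * 14 * 13 * 12 * fct(11)
= 15 * 14 * 13 * 12 * 11 * fct(10)
= 15 * 14 * 13 * 12 * 11 * 10 * fct(9)
= 15 * 14 * 13 * 12 * 11 * 10 * 9 * fct(8)
= 15 * 14 * 13 * 12 * 11 * 10 * 9 * 8 * fct(7)
= 15 * 14 * 13 * 12 * 11 * 10 * 9 * 8 * 7 * fct(6)
= 15 * 14 * 13 * 12 * 11 * 10 * 9 * 8 * 7 * 6 * fct(5)
= 15 * 14 * 13 * 12 * 11 * 10 * 9 * 8 * 7 * 6 * 5 * fct(4)
= 15 * 14 * 13 * 12 * 11 * 10 * 9 * 8 * 7 * 6 * 5 * 4 * fct(3)
= 15 * 14 * 13 * 12 * 11 * 10 * 9 * 8 * 7 * 6 * 5 * 4 * 3 * fct(2)
= 15 * 14 * 13 * 12 * 11 * 10 * 9 * 8 * 7 * 6 * 5 * 4 * 3 * 2 * fct(1)
= 15 * 14 * 13 * 12 * 11 * 10 * 9 * 8 * 7 * 6 * 5 * 4 * 3 * 2 * 1
= 1307674368000

1307674368000


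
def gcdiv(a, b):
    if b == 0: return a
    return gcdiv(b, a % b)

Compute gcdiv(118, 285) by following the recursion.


gcdiv(118, 285) = gcdiv(285, 118)
gcdiv(285, 118) = gcdiv(118, 49)
gcdiv(118, 49) = gcdiv(49, 20)
gcdiv(49, 20) = gcdiv(20, 9)
gcdiv(20, 9) = gcdiv(9, 2)
gcdiv(9, 2) = gcdiv(2, 1)
gcdiv(2, 1) = gcdiv(1, 0)
gcdiv(1, 0) = 1  (base case)

1


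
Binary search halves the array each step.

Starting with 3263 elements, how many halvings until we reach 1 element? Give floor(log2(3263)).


3263 / 2 = 1631
1631 / 2 = 815
815 / 2 = 407
407 / 2 = 203
203 / 2 = 101
101 / 2 = 50
50 / 2 = 25
25 / 2 = 12
12 / 2 = 6
6 / 2 = 3
3 / 2 = 1
Reached 1 after 11 halvings

11


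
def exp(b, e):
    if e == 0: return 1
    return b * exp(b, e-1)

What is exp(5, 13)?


exp(5, 13)
= 5 * exp(5, 12)
= 5 * 5 * exp(5, 11)
= 5 * 5 * 5 * exp(5, 10)
= 5 * 5 * 5 * 5 * exp(5, 9)
= 5 * 5 * 5 * 5 * 5 * exp(5, 8)
= 5 * 5 * 5 * 5 * 5 * 5 * exp(5, 7)
= 5 * 5 * 5 * 5 * 5 * 5 * 5 * exp(5, 6)
= 5 * 5 * 5 * 5 * 5 * 5 * 5 * 5 * exp(5, 5)
= 5 * 5 * 5 * 5 * 5 * 5 * 5 * 5 * 5 * exp(5, 4)
= 5 * 5 * 5 * 5 * 5 * 5 * 5 * 5 * 5 * 5 * exp(5, 3)
= 5 * 5 * 5 * 5 * 5 * 5 * 5 * 5 * 5 * 5 * 5 * exp(5, 2)
= 5 * 5 * 5 * 5 * 5 * 5 * 5 * 5 * 5 * 5 * 5 * 5 * exp(5, 1)
= 5 * 5 * 5 * 5 * 5 * 5 * 5 * 5 * 5 * 5 * 5 * 5 * 5 * exp(5, 0)
= 5 * 5 * 5 * 5 * 5 * 5 * 5 * 5 * 5 * 5 * 5 * 5 * 5 * 1
= 1220703125

1220703125


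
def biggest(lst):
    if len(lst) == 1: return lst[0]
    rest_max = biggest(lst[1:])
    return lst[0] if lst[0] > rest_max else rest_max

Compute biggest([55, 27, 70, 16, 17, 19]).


biggest([55, 27, 70, 16, 17, 19]): compare 55 with biggest([27, 70, 16, 17, 19])
biggest([27, 70, 16, 17, 19]): compare 27 with biggest([70, 16, 17, 19])
biggest([70, 16, 17, 19]): compare 70 with biggest([16, 17, 19])
biggest([16, 17, 19]): compare 16 with biggest([17, 19])
biggest([17, 19]): compare 17 with biggest([19])
biggest([19]) = 19  (base case)
Compare 17 with 19 -> 19
Compare 16 with 19 -> 19
Compare 70 with 19 -> 70
Compare 27 with 70 -> 70
Compare 55 with 70 -> 70

70


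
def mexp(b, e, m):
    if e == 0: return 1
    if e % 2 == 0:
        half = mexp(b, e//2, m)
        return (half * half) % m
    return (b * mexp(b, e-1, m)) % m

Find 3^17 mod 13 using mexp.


mexp(3, 17, 13): e is odd, compute mexp(3, 16, 13)
  mexp(3, 16, 13): e is even, compute mexp(3, 8, 13)
    mexp(3, 8, 13): e is even, compute mexp(3, 4, 13)
      mexp(3, 4, 13): e is even, compute mexp(3, 2, 13)
        mexp(3, 2, 13): e is even, compute mexp(3, 1, 13)
          mexp(3, 1, 13): e is odd, compute mexp(3, 0, 13)
          mexp(3, 0, 13) = 1
          (3 * 1) % 13 = 3
        half=3, (3*3) % 13 = 9
      half=9, (9*9) % 13 = 3
    half=3, (3*3) % 13 = 9
  half=9, (9*9) % 13 = 3
(3 * 3) % 13 = 9

9


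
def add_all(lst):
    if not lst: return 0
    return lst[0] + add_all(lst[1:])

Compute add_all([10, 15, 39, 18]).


add_all([10, 15, 39, 18]) = 10 + add_all([15, 39, 18])
add_all([15, 39, 18]) = 15 + add_all([39, 18])
add_all([39, 18]) = 39 + add_all([18])
add_all([18]) = 18 + add_all([])
add_all([]) = 0  (base case)
Total: 10 + 15 + 39 + 18 + 0 = 82

82


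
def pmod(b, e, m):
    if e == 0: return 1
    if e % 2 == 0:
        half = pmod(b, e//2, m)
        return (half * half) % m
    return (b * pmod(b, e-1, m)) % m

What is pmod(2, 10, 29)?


pmod(2, 10, 29): e is even, compute pmod(2, 5, 29)
  pmod(2, 5, 29): e is odd, compute pmod(2, 4, 29)
    pmod(2, 4, 29): e is even, compute pmod(2, 2, 29)
      pmod(2, 2, 29): e is even, compute pmod(2, 1, 29)
        pmod(2, 1, 29): e is odd, compute pmod(2, 0, 29)
          pmod(2, 0, 29) = 1
        (2 * 1) % 29 = 2
      half=2, (2*2) % 29 = 4
    half=4, (4*4) % 29 = 16
  (2 * 16) % 29 = 3
half=3, (3*3) % 29 = 9

9


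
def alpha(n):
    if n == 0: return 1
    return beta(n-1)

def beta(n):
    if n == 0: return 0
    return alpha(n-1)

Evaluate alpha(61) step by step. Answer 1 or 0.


alpha(61) = beta(60)
beta(60) = alpha(59)
alpha(59) = beta(58)
beta(58) = alpha(57)
alpha(57) = beta(56)
beta(56) = alpha(55)
alpha(55) = beta(54)
beta(54) = alpha(53)
alpha(53) = beta(52)
beta(52) = alpha(51)
alpha(51) = beta(50)
beta(50) = alpha(49)
alpha(49) = beta(48)
beta(48) = alpha(47)
alpha(47) = beta(46)
beta(46) = alpha(45)
alpha(45) = beta(44)
beta(44) = alpha(43)
alpha(43) = beta(42)
beta(42) = alpha(41)
alpha(41) = beta(40)
beta(40) = alpha(39)
alpha(39) = beta(38)
beta(38) = alpha(37)
alpha(37) = beta(36)
beta(36) = alpha(35)
alpha(35) = beta(34)
beta(34) = alpha(33)
alpha(33) = beta(32)
beta(32) = alpha(31)
alpha(31) = beta(30)
beta(30) = alpha(29)
alpha(29) = beta(28)
beta(28) = alpha(27)
alpha(27) = beta(26)
beta(26) = alpha(25)
alpha(25) = beta(24)
beta(24) = alpha(23)
alpha(23) = beta(22)
beta(22) = alpha(21)
alpha(21) = beta(20)
beta(20) = alpha(19)
alpha(19) = beta(18)
beta(18) = alpha(17)
alpha(17) = beta(16)
beta(16) = alpha(15)
alpha(15) = beta(14)
beta(14) = alpha(13)
alpha(13) = beta(12)
beta(12) = alpha(11)
alpha(11) = beta(10)
beta(10) = alpha(9)
alpha(9) = beta(8)
beta(8) = alpha(7)
alpha(7) = beta(6)
beta(6) = alpha(5)
alpha(5) = beta(4)
beta(4) = alpha(3)
alpha(3) = beta(2)
beta(2) = alpha(1)
alpha(1) = beta(0)
beta(0) = 0  (base case)
Result: 0

0


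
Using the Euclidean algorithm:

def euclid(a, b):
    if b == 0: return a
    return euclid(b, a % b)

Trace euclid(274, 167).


euclid(274, 167) = euclid(167, 107)
euclid(167, 107) = euclid(107, 60)
euclid(107, 60) = euclid(60, 47)
euclid(60, 47) = euclid(47, 13)
euclid(47, 13) = euclid(13, 8)
euclid(13, 8) = euclid(8, 5)
euclid(8, 5) = euclid(5, 3)
euclid(5, 3) = euclid(3, 2)
euclid(3, 2) = euclid(2, 1)
euclid(2, 1) = euclid(1, 0)
euclid(1, 0) = 1  (base case)

1


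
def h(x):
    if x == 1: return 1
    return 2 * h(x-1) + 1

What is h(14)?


h(14) = 2 * h(13) + 1
h(13) = 2 * h(12) + 1
h(12) = 2 * h(11) + 1
h(11) = 2 * h(10) + 1
h(10) = 2 * h(9) + 1
h(9) = 2 * h(8) + 1
h(8) = 2 * h(7) + 1
h(7) = 2 * h(6) + 1
h(6) = 2 * h(5) + 1
h(5) = 2 * h(4) + 1
h(4) = 2 * h(3) + 1
h(3) = 2 * h(2) + 1
h(2) = 2 * h(1) + 1
h(1) = 1  (base case)
h(2) = 2 * 1 + 1 = 3
h(3) = 2 * 3 + 1 = 7
h(4) = 2 * 7 + 1 = 15
h(5) = 2 * 15 + 1 = 31
h(6) = 2 * 31 + 1 = 63
h(7) = 2 * 63 + 1 = 127
h(8) = 2 * 127 + 1 = 255
h(9) = 2 * 255 + 1 = 511
h(10) = 2 * 511 + 1 = 1023
h(11) = 2 * 1023 + 1 = 2047
h(12) = 2 * 2047 + 1 = 4095
h(13) = 2 * 4095 + 1 = 8191
h(14) = 2 * 8191 + 1 = 16383

16383


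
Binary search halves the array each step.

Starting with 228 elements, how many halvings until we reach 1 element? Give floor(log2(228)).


228 / 2 = 114
114 / 2 = 57
57 / 2 = 28
28 / 2 = 14
14 / 2 = 7
7 / 2 = 3
3 / 2 = 1
Reached 1 after 7 halvings

7


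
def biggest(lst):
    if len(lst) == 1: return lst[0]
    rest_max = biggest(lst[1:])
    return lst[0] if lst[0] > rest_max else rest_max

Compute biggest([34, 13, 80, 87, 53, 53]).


biggest([34, 13, 80, 87, 53, 53]): compare 34 with biggest([13, 80, 87, 53, 53])
biggest([13, 80, 87, 53, 53]): compare 13 with biggest([80, 87, 53, 53])
biggest([80, 87, 53, 53]): compare 80 with biggest([87, 53, 53])
biggest([87, 53, 53]): compare 87 with biggest([53, 53])
biggest([53, 53]): compare 53 with biggest([53])
biggest([53]) = 53  (base case)
Compare 53 with 53 -> 53
Compare 87 with 53 -> 87
Compare 80 with 87 -> 87
Compare 13 with 87 -> 87
Compare 34 with 87 -> 87

87


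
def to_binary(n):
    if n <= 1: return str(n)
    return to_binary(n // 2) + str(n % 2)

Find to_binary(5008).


to_binary(5008) = to_binary(2504) + '0'
to_binary(2504) = to_binary(1252) + '0'
to_binary(1252) = to_binary(626) + '0'
to_binary(626) = to_binary(313) + '0'
to_binary(313) = to_binary(156) + '1'
to_binary(156) = to_binary(78) + '0'
to_binary(78) = to_binary(39) + '0'
to_binary(39) = to_binary(19) + '1'
to_binary(19) = to_binary(9) + '1'
to_binary(9) = to_binary(4) + '1'
to_binary(4) = to_binary(2) + '0'
to_binary(2) = to_binary(1) + '0'
to_binary(1) = '1'  (base case)
Concatenating: '1' + '0' + '0' + '1' + '1' + '1' + '0' + '0' + '1' + '0' + '0' + '0' + '0' = '1001110010000'

1001110010000


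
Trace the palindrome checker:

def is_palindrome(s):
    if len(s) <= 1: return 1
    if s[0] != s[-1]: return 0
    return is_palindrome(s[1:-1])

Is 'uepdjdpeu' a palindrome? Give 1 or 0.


is_palindrome('uepdjdpeu'): s[0]='u' == s[-1]='u' -> check is_palindrome('epdjdpe')
is_palindrome('epdjdpe'): s[0]='e' == s[-1]='e' -> check is_palindrome('pdjdp')
is_palindrome('pdjdp'): s[0]='p' == s[-1]='p' -> check is_palindrome('djd')
is_palindrome('djd'): s[0]='d' == s[-1]='d' -> check is_palindrome('j')
is_palindrome('j'): len <= 1 -> return 1  (base case)
Result: 1 (palindrome)

1


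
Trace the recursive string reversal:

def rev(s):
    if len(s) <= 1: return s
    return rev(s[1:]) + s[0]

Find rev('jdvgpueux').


rev('jdvgpueux') = rev('dvgpueux') + 'j'
rev('dvgpueux') = rev('vgpueux') + 'd'
rev('vgpueux') = rev('gpueux') + 'v'
rev('gpueux') = rev('pueux') + 'g'
rev('pueux') = rev('ueux') + 'p'
rev('ueux') = rev('eux') + 'u'
rev('eux') = rev('ux') + 'e'
rev('ux') = rev('x') + 'u'
rev('x') = 'x'  (base case)
Concatenating: 'x' + 'u' + 'e' + 'u' + 'p' + 'g' + 'v' + 'd' + 'j' = 'xueupgvdj'

xueupgvdj


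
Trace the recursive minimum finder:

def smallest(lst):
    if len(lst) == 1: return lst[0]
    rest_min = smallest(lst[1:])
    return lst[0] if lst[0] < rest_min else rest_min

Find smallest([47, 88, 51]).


smallest([47, 88, 51]): compare 47 with smallest([88, 51])
smallest([88, 51]): compare 88 with smallest([51])
smallest([51]) = 51  (base case)
Compare 88 with 51 -> 51
Compare 47 with 51 -> 47

47


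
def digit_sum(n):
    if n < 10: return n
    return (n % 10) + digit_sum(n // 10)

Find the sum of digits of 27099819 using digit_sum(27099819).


digit_sum(27099819) = 9 + digit_sum(2709981)
digit_sum(2709981) = 1 + digit_sum(270998)
digit_sum(270998) = 8 + digit_sum(27099)
digit_sum(27099) = 9 + digit_sum(2709)
digit_sum(2709) = 9 + digit_sum(270)
digit_sum(270) = 0 + digit_sum(27)
digit_sum(27) = 7 + digit_sum(2)
digit_sum(2) = 2  (base case)
Total: 9 + 1 + 8 + 9 + 9 + 0 + 7 + 2 = 45

45


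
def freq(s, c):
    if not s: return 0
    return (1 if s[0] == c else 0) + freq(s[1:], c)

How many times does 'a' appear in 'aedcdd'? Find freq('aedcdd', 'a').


s[0]='a' == 'a' -> 1
s[0]='e' != 'a' -> 0
s[0]='d' != 'a' -> 0
s[0]='c' != 'a' -> 0
s[0]='d' != 'a' -> 0
s[0]='d' != 'a' -> 0
Sum: 1 + 0 + 0 + 0 + 0 + 0 = 1

1


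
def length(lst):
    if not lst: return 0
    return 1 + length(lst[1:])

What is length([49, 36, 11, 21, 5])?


length([49, 36, 11, 21, 5]) = 1 + length([36, 11, 21, 5])
length([36, 11, 21, 5]) = 1 + length([11, 21, 5])
length([11, 21, 5]) = 1 + length([21, 5])
length([21, 5]) = 1 + length([5])
length([5]) = 1 + length([])
length([]) = 0  (base case)
Unwinding: 1 + 1 + 1 + 1 + 1 + 0 = 5

5


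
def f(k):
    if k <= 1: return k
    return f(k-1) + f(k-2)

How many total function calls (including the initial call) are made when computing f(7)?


Let C(n) = total calls for f(n)
C(0) = 1, C(1) = 1
C(2) = 1 + C(1) + C(0) = 1 + 1 + 1 = 3
C(3) = 1 + C(2) + C(1) = 1 + 3 + 1 = 5
C(4) = 1 + C(3) + C(2) = 1 + 5 + 3 = 9
C(5) = 1 + C(4) + C(3) = 1 + 9 + 5 = 15
C(6) = 1 + C(5) + C(4) = 1 + 15 + 9 = 25
C(7) = 1 + C(6) + C(5) = 1 + 25 + 15 = 41

41


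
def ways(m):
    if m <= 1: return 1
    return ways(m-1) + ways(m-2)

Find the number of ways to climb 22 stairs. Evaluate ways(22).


Building up from base cases:
ways(0) = 1
ways(1) = 1
ways(2) = ways(1) + ways(0) = 1 + 1 = 2
ways(3) = ways(2) + ways(1) = 2 + 1 = 3
ways(4) = ways(3) + ways(2) = 3 + 2 = 5
ways(5) = ways(4) + ways(3) = 5 + 3 = 8
ways(6) = ways(5) + ways(4) = 8 + 5 = 13
ways(7) = ways(6) + ways(5) = 13 + 8 = 21
ways(8) = ways(7) + ways(6) = 21 + 13 = 34
ways(9) = ways(8) + ways(7) = 34 + 21 = 55
ways(10) = ways(9) + ways(8) = 55 + 34 = 89
ways(11) = ways(10) + ways(9) = 89 + 55 = 144
ways(12) = ways(11) + ways(10) = 144 + 89 = 233
ways(13) = ways(12) + ways(11) = 233 + 144 = 377
ways(14) = ways(13) + ways(12) = 377 + 233 = 610
ways(15) = ways(14) + ways(13) = 610 + 377 = 987
ways(16) = ways(15) + ways(14) = 987 + 610 = 1597
ways(17) = ways(16) + ways(15) = 1597 + 987 = 2584
ways(18) = ways(17) + ways(16) = 2584 + 1597 = 4181
ways(19) = ways(18) + ways(17) = 4181 + 2584 = 6765
ways(20) = ways(19) + ways(18) = 6765 + 4181 = 10946
ways(21) = ways(20) + ways(19) = 10946 + 6765 = 17711
ways(22) = ways(21) + ways(20) = 17711 + 10946 = 28657

28657


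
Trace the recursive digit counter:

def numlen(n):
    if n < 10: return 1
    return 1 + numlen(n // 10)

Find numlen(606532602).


numlen(606532602) = 1 + numlen(60653260)
numlen(60653260) = 1 + numlen(6065326)
numlen(6065326) = 1 + numlen(606532)
numlen(606532) = 1 + numlen(60653)
numlen(60653) = 1 + numlen(6065)
numlen(6065) = 1 + numlen(606)
numlen(606) = 1 + numlen(60)
numlen(60) = 1 + numlen(6)
numlen(6) = 1  (base case: 6 < 10)
Unwinding: 1 + 1 + 1 + 1 + 1 + 1 + 1 + 1 + 1 = 9

9


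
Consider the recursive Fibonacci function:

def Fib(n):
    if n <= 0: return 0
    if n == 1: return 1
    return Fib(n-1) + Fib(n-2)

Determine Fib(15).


Computing Fib(15) bottom-up:
Fib(0) = 0
Fib(1) = 1
Fib(2) = Fib(1) + Fib(0) = 1 + 0 = 1
Fib(3) = Fib(2) + Fib(1) = 1 + 1 = 2
Fib(4) = Fib(3) + Fib(2) = 2 + 1 = 3
Fib(5) = Fib(4) + Fib(3) = 3 + 2 = 5
Fib(6) = Fib(5) + Fib(4) = 5 + 3 = 8
Fib(7) = Fib(6) + Fib(5) = 8 + 5 = 13
Fib(8) = Fib(7) + Fib(6) = 13 + 8 = 21
Fib(9) = Fib(8) + Fib(7) = 21 + 13 = 34
Fib(10) = Fib(9) + Fib(8) = 34 + 21 = 55
Fib(11) = Fib(10) + Fib(9) = 55 + 34 = 89
Fib(12) = Fib(11) + Fib(10) = 89 + 55 = 144
Fib(13) = Fib(12) + Fib(11) = 144 + 89 = 233
Fib(14) = Fib(13) + Fib(12) = 233 + 144 = 377
Fib(15) = Fib(14) + Fib(13) = 377 + 233 = 610

610


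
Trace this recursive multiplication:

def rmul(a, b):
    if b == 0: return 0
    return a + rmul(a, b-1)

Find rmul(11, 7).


rmul(11, 7) = 11 + rmul(11, 6)
rmul(11, 6) = 11 + rmul(11, 5)
rmul(11, 5) = 11 + rmul(11, 4)
rmul(11, 4) = 11 + rmul(11, 3)
rmul(11, 3) = 11 + rmul(11, 2)
rmul(11, 2) = 11 + rmul(11, 1)
rmul(11, 1) = 11 + rmul(11, 0)
rmul(11, 0) = 0  (base case)
Total: 11 + 11 + 11 + 11 + 11 + 11 + 11 + 0 = 77

77


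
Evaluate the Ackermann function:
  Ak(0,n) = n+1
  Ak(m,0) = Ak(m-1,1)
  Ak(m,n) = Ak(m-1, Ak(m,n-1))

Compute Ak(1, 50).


Ak(1, 50) = Ak(0, Ak(1, 49))
  Ak(1, 49) = Ak(0, Ak(1, 48))
    Ak(1, 48) = Ak(0, Ak(1, 47))
      Ak(1, 47) = Ak(0, Ak(1, 46))
        Ak(1, 46) = Ak(0, Ak(1, 45))
          Ak(1, 45) = Ak(0, Ak(1, 44))
          Ak(1, 44) = Ak(0, Ak(1, 43))
          Ak(1, 43) = Ak(0, Ak(1, 42))
          Ak(1, 42) = Ak(0, Ak(1, 41))
          Ak(1, 41) = Ak(0, Ak(1, 40))
          Ak(1, 40) = Ak(0, Ak(1, 39))
          Ak(1, 39) = Ak(0, Ak(1, 38))
          Ak(1, 38) = Ak(0, Ak(1, 37))
          Ak(1, 37) = Ak(0, Ak(1, 36))
          Ak(1, 36) = Ak(0, Ak(1, 35))
          Ak(1, 35) = Ak(0, Ak(1, 34))
          Ak(1, 34) = Ak(0, Ak(1, 33))
          Ak(1, 33) = Ak(0, Ak(1, 32))
          Ak(1, 32) = Ak(0, Ak(1, 31))
          Ak(1, 31) = Ak(0, Ak(1, 30))
          Ak(1, 30) = Ak(0, Ak(1, 29))
          Ak(1, 29) = Ak(0, Ak(1, 28))
          Ak(1, 28) = Ak(0, Ak(1, 27))
          Ak(1, 27) = Ak(0, Ak(1, 26))
          Ak(1, 26) = Ak(0, Ak(1, 25))
... (trace truncated)
Result: Ak(1, 50) = 52

52


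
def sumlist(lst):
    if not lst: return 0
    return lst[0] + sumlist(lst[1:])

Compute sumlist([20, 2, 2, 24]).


sumlist([20, 2, 2, 24]) = 20 + sumlist([2, 2, 24])
sumlist([2, 2, 24]) = 2 + sumlist([2, 24])
sumlist([2, 24]) = 2 + sumlist([24])
sumlist([24]) = 24 + sumlist([])
sumlist([]) = 0  (base case)
Total: 20 + 2 + 2 + 24 + 0 = 48

48


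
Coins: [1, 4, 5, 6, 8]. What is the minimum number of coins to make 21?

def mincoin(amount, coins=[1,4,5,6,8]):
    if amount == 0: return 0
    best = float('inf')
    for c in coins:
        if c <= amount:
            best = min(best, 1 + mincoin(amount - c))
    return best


Building up with DP:
mincoin(0) = 0
mincoin(1) = min(1+mincoin(0)=1+0=1) = 1
mincoin(2) = min(1+mincoin(1)=1+1=2) = 2
mincoin(3) = min(1+mincoin(2)=1+2=3) = 3
mincoin(4) = min(1+mincoin(3)=1+3=4, 1+mincoin(0)=1+0=1) = 1
mincoin(5) = min(1+mincoin(4)=1+1=2, 1+mincoin(1)=1+1=2, 1+mincoin(0)=1+0=1) = 1
mincoin(6) = min(1+mincoin(5)=1+1=2, 1+mincoin(2)=1+2=3, 1+mincoin(1)=1+1=2, 1+mincoin(0)=1+0=1) = 1
mincoin(7) = min(1+mincoin(6)=1+1=2, 1+mincoin(3)=1+3=4, 1+mincoin(2)=1+2=3, 1+mincoin(1)=1+1=2) = 2
mincoin(8) = min(1+mincoin(7)=1+2=3, 1+mincoin(4)=1+1=2, 1+mincoin(3)=1+3=4, 1+mincoin(2)=1+2=3, 1+mincoin(0)=1+0=1) = 1
mincoin(9) = min(1+mincoin(8)=1+1=2, 1+mincoin(5)=1+1=2, 1+mincoin(4)=1+1=2, 1+mincoin(3)=1+3=4, 1+mincoin(1)=1+1=2) = 2
mincoin(10) = min(1+mincoin(9)=1+2=3, 1+mincoin(6)=1+1=2, 1+mincoin(5)=1+1=2, 1+mincoin(4)=1+1=2, 1+mincoin(2)=1+2=3) = 2
mincoin(11) = min(1+mincoin(10)=1+2=3, 1+mincoin(7)=1+2=3, 1+mincoin(6)=1+1=2, 1+mincoin(5)=1+1=2, 1+mincoin(3)=1+3=4) = 2
mincoin(12) = min(1+mincoin(11)=1+2=3, 1+mincoin(8)=1+1=2, 1+mincoin(7)=1+2=3, 1+mincoin(6)=1+1=2, 1+mincoin(4)=1+1=2) = 2
mincoin(13) = min(1+mincoin(12)=1+2=3, 1+mincoin(9)=1+2=3, 1+mincoin(8)=1+1=2, 1+mincoin(7)=1+2=3, 1+mincoin(5)=1+1=2) = 2
mincoin(14) = min(1+mincoin(13)=1+2=3, 1+mincoin(10)=1+2=3, 1+mincoin(9)=1+2=3, 1+mincoin(8)=1+1=2, 1+mincoin(6)=1+1=2) = 2
mincoin(15) = min(1+mincoin(14)=1+2=3, 1+mincoin(11)=1+2=3, 1+mincoin(10)=1+2=3, 1+mincoin(9)=1+2=3, 1+mincoin(7)=1+2=3) = 3
mincoin(16) = min(1+mincoin(15)=1+3=4, 1+mincoin(12)=1+2=3, 1+mincoin(11)=1+2=3, 1+mincoin(10)=1+2=3, 1+mincoin(8)=1+1=2) = 2
mincoin(17) = min(1+mincoin(16)=1+2=3, 1+mincoin(13)=1+2=3, 1+mincoin(12)=1+2=3, 1+mincoin(11)=1+2=3, 1+mincoin(9)=1+2=3) = 3
mincoin(18) = min(1+mincoin(17)=1+3=4, 1+mincoin(14)=1+2=3, 1+mincoin(13)=1+2=3, 1+mincoin(12)=1+2=3, 1+mincoin(10)=1+2=3) = 3
mincoin(19) = min(1+mincoin(18)=1+3=4, 1+mincoin(15)=1+3=4, 1+mincoin(14)=1+2=3, 1+mincoin(13)=1+2=3, 1+mincoin(11)=1+2=3) = 3
mincoin(20) = min(1+mincoin(19)=1+3=4, 1+mincoin(16)=1+2=3, 1+mincoin(15)=1+3=4, 1+mincoin(14)=1+2=3, 1+mincoin(12)=1+2=3) = 3
mincoin(21) = min(1+mincoin(20)=1+3=4, 1+mincoin(17)=1+3=4, 1+mincoin(16)=1+2=3, 1+mincoin(15)=1+3=4, 1+mincoin(13)=1+2=3) = 3

3


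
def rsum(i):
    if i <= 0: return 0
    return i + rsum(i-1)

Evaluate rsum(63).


rsum(63)
= 63 + 62 + 61 + 60 + 59 + 58 + 57 + 56 + 55 + 54 + 53 + 52 + 51 + 50 + 49 + 48 + 47 + 46 + 45 + 44 + 43 + 42 + 41 + 40 + 39 + 38 + 37 + 36 + 35 + 34 + 33 + 32 + 31 + 30 + 29 + 28 + 27 + 26 + 25 + 24 + 23 + 22 + 21 + 20 + 19 + 18 + 17 + 16 + 15 + 14 + 13 + 12 + 11 + 10 + 9 + 8 + 7 + 6 + 5 + 4 + 3 + 2 + 1 + rsum(0)
= 63 + 62 + 61 + 60 + 59 + 58 + 57 + 56 + 55 + 54 + 53 + 52 + 51 + 50 + 49 + 48 + 47 + 46 + 45 + 44 + 43 + 42 + 41 + 40 + 39 + 38 + 37 + 36 + 35 + 34 + 33 + 32 + 31 + 30 + 29 + 28 + 27 + 26 + 25 + 24 + 23 + 22 + 21 + 20 + 19 + 18 + 17 + 16 + 15 + 14 + 13 + 12 + 11 + 10 + 9 + 8 + 7 + 6 + 5 + 4 + 3 + 2 + 1 + 0
= 2016

2016


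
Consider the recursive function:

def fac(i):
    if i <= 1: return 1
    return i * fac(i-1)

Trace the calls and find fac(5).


fac(5)
= 5 * fac(4)
= 5 * 4 * fac(3)
= 5 * 4 * 3 * fac(2)
= 5 * 4 * 3 * 2 * fac(1)
= 5 * 4 * 3 * 2 * 1
= 120

120


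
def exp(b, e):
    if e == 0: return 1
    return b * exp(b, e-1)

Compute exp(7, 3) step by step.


exp(7, 3)
= 7 * exp(7, 2)
= 7 * 7 * exp(7, 1)
= 7 * 7 * 7 * exp(7, 0)
= 7 * 7 * 7 * 1
= 343

343


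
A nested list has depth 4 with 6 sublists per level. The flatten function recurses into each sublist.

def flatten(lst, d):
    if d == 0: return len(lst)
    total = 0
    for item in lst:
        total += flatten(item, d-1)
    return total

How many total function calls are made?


At depth 0 (root): 1 call
At depth 1: each of 1 parents calls flatten on 6 children = 6 calls
At depth 2: each of 6 parents calls flatten on 6 children = 36 calls
At depth 3: each of 36 parents calls flatten on 6 children = 216 calls
At depth 4: each of 216 parents calls flatten on 6 children = 1296 calls
Total: 1 + 6 + 36 + 216 + 1296 = 1555

1555


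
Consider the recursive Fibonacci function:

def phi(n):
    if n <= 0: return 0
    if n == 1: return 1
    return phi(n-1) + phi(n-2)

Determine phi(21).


Computing phi(21) bottom-up:
phi(0) = 0
phi(1) = 1
phi(2) = phi(1) + phi(0) = 1 + 0 = 1
phi(3) = phi(2) + phi(1) = 1 + 1 = 2
phi(4) = phi(3) + phi(2) = 2 + 1 = 3
phi(5) = phi(4) + phi(3) = 3 + 2 = 5
phi(6) = phi(5) + phi(4) = 5 + 3 = 8
phi(7) = phi(6) + phi(5) = 8 + 5 = 13
phi(8) = phi(7) + phi(6) = 13 + 8 = 21
phi(9) = phi(8) + phi(7) = 21 + 13 = 34
phi(10) = phi(9) + phi(8) = 34 + 21 = 55
phi(11) = phi(10) + phi(9) = 55 + 34 = 89
phi(12) = phi(11) + phi(10) = 89 + 55 = 144
phi(13) = phi(12) + phi(11) = 144 + 89 = 233
phi(14) = phi(13) + phi(12) = 233 + 144 = 377
phi(15) = phi(14) + phi(13) = 377 + 233 = 610
phi(16) = phi(15) + phi(14) = 610 + 377 = 987
phi(17) = phi(16) + phi(15) = 987 + 610 = 1597
phi(18) = phi(17) + phi(16) = 1597 + 987 = 2584
phi(19) = phi(18) + phi(17) = 2584 + 1597 = 4181
phi(20) = phi(19) + phi(18) = 4181 + 2584 = 6765
phi(21) = phi(20) + phi(19) = 6765 + 4181 = 10946

10946


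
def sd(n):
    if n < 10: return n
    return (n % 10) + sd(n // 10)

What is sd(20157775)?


sd(20157775) = 5 + sd(2015777)
sd(2015777) = 7 + sd(201577)
sd(201577) = 7 + sd(20157)
sd(20157) = 7 + sd(2015)
sd(2015) = 5 + sd(201)
sd(201) = 1 + sd(20)
sd(20) = 0 + sd(2)
sd(2) = 2  (base case)
Total: 5 + 7 + 7 + 7 + 5 + 1 + 0 + 2 = 34

34


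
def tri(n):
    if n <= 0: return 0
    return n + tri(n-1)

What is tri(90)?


tri(90)
= 90 + 89 + 88 + 87 + 86 + 85 + 84 + 83 + 82 + 81 + 80 + 79 + 78 + 77 + 76 + 75 + 74 + 73 + 72 + 71 + 70 + 69 + 68 + 67 + 66 + 65 + 64 + 63 + 62 + 61 + 60 + 59 + 58 + 57 + 56 + 55 + 54 + 53 + 52 + 51 + 50 + 49 + 48 + 47 + 46 + 45 + 44 + 43 + 42 + 41 + 40 + 39 + 38 + 37 + 36 + 35 + 34 + 33 + 32 + 31 + 30 + 29 + 28 + 27 + 26 + 25 + 24 + 23 + 22 + 21 + 20 + 19 + 18 + 17 + 16 + 15 + 14 + 13 + 12 + 11 + 10 + 9 + 8 + 7 + 6 + 5 + 4 + 3 + 2 + 1 + tri(0)
= 90 + 89 + 88 + 87 + 86 + 85 + 84 + 83 + 82 + 81 + 80 + 79 + 78 + 77 + 76 + 75 + 74 + 73 + 72 + 71 + 70 + 69 + 68 + 67 + 66 + 65 + 64 + 63 + 62 + 61 + 60 + 59 + 58 + 57 + 56 + 55 + 54 + 53 + 52 + 51 + 50 + 49 + 48 + 47 + 46 + 45 + 44 + 43 + 42 + 41 + 40 + 39 + 38 + 37 + 36 + 35 + 34 + 33 + 32 + 31 + 30 + 29 + 28 + 27 + 26 + 25 + 24 + 23 + 22 + 21 + 20 + 19 + 18 + 17 + 16 + 15 + 14 + 13 + 12 + 11 + 10 + 9 + 8 + 7 + 6 + 5 + 4 + 3 + 2 + 1 + 0
= 4095

4095


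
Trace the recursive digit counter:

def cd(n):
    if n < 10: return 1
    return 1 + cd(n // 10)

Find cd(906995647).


cd(906995647) = 1 + cd(90699564)
cd(90699564) = 1 + cd(9069956)
cd(9069956) = 1 + cd(906995)
cd(906995) = 1 + cd(90699)
cd(90699) = 1 + cd(9069)
cd(9069) = 1 + cd(906)
cd(906) = 1 + cd(90)
cd(90) = 1 + cd(9)
cd(9) = 1  (base case: 9 < 10)
Unwinding: 1 + 1 + 1 + 1 + 1 + 1 + 1 + 1 + 1 = 9

9


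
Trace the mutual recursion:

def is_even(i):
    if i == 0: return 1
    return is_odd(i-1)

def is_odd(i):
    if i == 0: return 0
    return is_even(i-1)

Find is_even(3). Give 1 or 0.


is_even(3) = is_odd(2)
is_odd(2) = is_even(1)
is_even(1) = is_odd(0)
is_odd(0) = 0  (base case)
Result: 0

0


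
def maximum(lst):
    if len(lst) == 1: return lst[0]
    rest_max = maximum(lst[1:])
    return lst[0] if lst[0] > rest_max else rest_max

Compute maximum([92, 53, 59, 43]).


maximum([92, 53, 59, 43]): compare 92 with maximum([53, 59, 43])
maximum([53, 59, 43]): compare 53 with maximum([59, 43])
maximum([59, 43]): compare 59 with maximum([43])
maximum([43]) = 43  (base case)
Compare 59 with 43 -> 59
Compare 53 with 59 -> 59
Compare 92 with 59 -> 92

92


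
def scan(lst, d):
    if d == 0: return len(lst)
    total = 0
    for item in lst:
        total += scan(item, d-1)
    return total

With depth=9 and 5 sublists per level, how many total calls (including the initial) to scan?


At depth 0 (root): 1 call
At depth 1: each of 1 parents calls scan on 5 children = 5 calls
At depth 2: each of 5 parents calls scan on 5 children = 25 calls
At depth 3: each of 25 parents calls scan on 5 children = 125 calls
At depth 4: each of 125 parents calls scan on 5 children = 625 calls
At depth 5: each of 625 parents calls scan on 5 children = 3125 calls
At depth 6: each of 3125 parents calls scan on 5 children = 15625 calls
At depth 7: each of 15625 parents calls scan on 5 children = 78125 calls
At depth 8: each of 78125 parents calls scan on 5 children = 390625 calls
At depth 9: each of 390625 parents calls scan on 5 children = 1953125 calls
Total: 1 + 5 + 25 + 125 + 625 + 3125 + 15625 + 78125 + 390625 + 1953125 = 2441406

2441406


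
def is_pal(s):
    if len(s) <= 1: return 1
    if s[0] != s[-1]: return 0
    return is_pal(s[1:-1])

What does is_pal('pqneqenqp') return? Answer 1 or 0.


is_pal('pqneqenqp'): s[0]='p' == s[-1]='p' -> check is_pal('qneqenq')
is_pal('qneqenq'): s[0]='q' == s[-1]='q' -> check is_pal('neqen')
is_pal('neqen'): s[0]='n' == s[-1]='n' -> check is_pal('eqe')
is_pal('eqe'): s[0]='e' == s[-1]='e' -> check is_pal('q')
is_pal('q'): len <= 1 -> return 1  (base case)
Result: 1 (palindrome)

1


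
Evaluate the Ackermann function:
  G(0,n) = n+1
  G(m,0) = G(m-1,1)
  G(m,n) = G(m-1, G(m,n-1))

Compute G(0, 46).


G(0, 46) = 47
Result: G(0, 46) = 47

47


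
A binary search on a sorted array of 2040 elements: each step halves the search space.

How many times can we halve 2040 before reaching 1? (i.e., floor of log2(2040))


2040 / 2 = 1020
1020 / 2 = 510
510 / 2 = 255
255 / 2 = 127
127 / 2 = 63
63 / 2 = 31
31 / 2 = 15
15 / 2 = 7
7 / 2 = 3
3 / 2 = 1
Reached 1 after 10 halvings

10


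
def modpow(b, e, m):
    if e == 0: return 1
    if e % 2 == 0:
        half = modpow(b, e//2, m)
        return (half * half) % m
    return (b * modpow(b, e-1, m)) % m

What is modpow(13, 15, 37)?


modpow(13, 15, 37): e is odd, compute modpow(13, 14, 37)
  modpow(13, 14, 37): e is even, compute modpow(13, 7, 37)
    modpow(13, 7, 37): e is odd, compute modpow(13, 6, 37)
      modpow(13, 6, 37): e is even, compute modpow(13, 3, 37)
        modpow(13, 3, 37): e is odd, compute modpow(13, 2, 37)
          modpow(13, 2, 37): e is even, compute modpow(13, 1, 37)
          modpow(13, 1, 37): e is odd, compute modpow(13, 0, 37)
          modpow(13, 0, 37) = 1
          (13 * 1) % 37 = 13
          half=13, (13*13) % 37 = 21
        (13 * 21) % 37 = 14
      half=14, (14*14) % 37 = 11
    (13 * 11) % 37 = 32
  half=32, (32*32) % 37 = 25
(13 * 25) % 37 = 29

29


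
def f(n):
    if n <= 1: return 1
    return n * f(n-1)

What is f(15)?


f(15)
= 15 * f(14)
= 15 * 14 * f(13)
= 15 * 14 * 13 * f(12)
= 15 * 14 * 13 * 12 * f(11)
= 15 * 14 * 13 * 12 * 11 * f(10)
= 15 * 14 * 13 * 12 * 11 * 10 * f(9)
= 15 * 14 * 13 * 12 * 11 * 10 * 9 * f(8)
= 15 * 14 * 13 * 12 * 11 * 10 * 9 * 8 * f(7)
= 15 * 14 * 13 * 12 * 11 * 10 * 9 * 8 * 7 * f(6)
= 15 * 14 * 13 * 12 * 11 * 10 * 9 * 8 * 7 * 6 * f(5)
= 15 * 14 * 13 * 12 * 11 * 10 * 9 * 8 * 7 * 6 * 5 * f(4)
= 15 * 14 * 13 * 12 * 11 * 10 * 9 * 8 * 7 * 6 * 5 * 4 * f(3)
= 15 * 14 * 13 * 12 * 11 * 10 * 9 * 8 * 7 * 6 * 5 * 4 * 3 * f(2)
= 15 * 14 * 13 * 12 * 11 * 10 * 9 * 8 * 7 * 6 * 5 * 4 * 3 * 2 * f(1)
= 15 * 14 * 13 * 12 * 11 * 10 * 9 * 8 * 7 * 6 * 5 * 4 * 3 * 2 * 1
= 1307674368000

1307674368000


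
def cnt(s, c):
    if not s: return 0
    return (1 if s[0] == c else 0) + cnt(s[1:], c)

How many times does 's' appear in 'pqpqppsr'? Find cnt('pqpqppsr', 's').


s[0]='p' != 's' -> 0
s[0]='q' != 's' -> 0
s[0]='p' != 's' -> 0
s[0]='q' != 's' -> 0
s[0]='p' != 's' -> 0
s[0]='p' != 's' -> 0
s[0]='s' == 's' -> 1
s[0]='r' != 's' -> 0
Sum: 0 + 0 + 0 + 0 + 0 + 0 + 1 + 0 = 1

1


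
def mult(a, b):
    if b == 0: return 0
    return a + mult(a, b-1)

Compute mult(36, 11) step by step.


mult(36, 11) = 36 + mult(36, 10)
mult(36, 10) = 36 + mult(36, 9)
mult(36, 9) = 36 + mult(36, 8)
mult(36, 8) = 36 + mult(36, 7)
mult(36, 7) = 36 + mult(36, 6)
mult(36, 6) = 36 + mult(36, 5)
mult(36, 5) = 36 + mult(36, 4)
mult(36, 4) = 36 + mult(36, 3)
mult(36, 3) = 36 + mult(36, 2)
mult(36, 2) = 36 + mult(36, 1)
mult(36, 1) = 36 + mult(36, 0)
mult(36, 0) = 0  (base case)
Total: 36 + 36 + 36 + 36 + 36 + 36 + 36 + 36 + 36 + 36 + 36 + 0 = 396

396


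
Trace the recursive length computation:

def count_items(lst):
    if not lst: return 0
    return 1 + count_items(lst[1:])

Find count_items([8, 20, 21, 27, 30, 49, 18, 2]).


count_items([8, 20, 21, 27, 30, 49, 18, 2]) = 1 + count_items([20, 21, 27, 30, 49, 18, 2])
count_items([20, 21, 27, 30, 49, 18, 2]) = 1 + count_items([21, 27, 30, 49, 18, 2])
count_items([21, 27, 30, 49, 18, 2]) = 1 + count_items([27, 30, 49, 18, 2])
count_items([27, 30, 49, 18, 2]) = 1 + count_items([30, 49, 18, 2])
count_items([30, 49, 18, 2]) = 1 + count_items([49, 18, 2])
count_items([49, 18, 2]) = 1 + count_items([18, 2])
count_items([18, 2]) = 1 + count_items([2])
count_items([2]) = 1 + count_items([])
count_items([]) = 0  (base case)
Unwinding: 1 + 1 + 1 + 1 + 1 + 1 + 1 + 1 + 0 = 8

8


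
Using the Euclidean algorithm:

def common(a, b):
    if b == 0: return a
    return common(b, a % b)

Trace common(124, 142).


common(124, 142) = common(142, 124)
common(142, 124) = common(124, 18)
common(124, 18) = common(18, 16)
common(18, 16) = common(16, 2)
common(16, 2) = common(2, 0)
common(2, 0) = 2  (base case)

2


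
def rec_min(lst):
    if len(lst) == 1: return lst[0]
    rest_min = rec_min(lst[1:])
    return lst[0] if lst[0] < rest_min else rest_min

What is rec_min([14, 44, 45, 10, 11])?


rec_min([14, 44, 45, 10, 11]): compare 14 with rec_min([44, 45, 10, 11])
rec_min([44, 45, 10, 11]): compare 44 with rec_min([45, 10, 11])
rec_min([45, 10, 11]): compare 45 with rec_min([10, 11])
rec_min([10, 11]): compare 10 with rec_min([11])
rec_min([11]) = 11  (base case)
Compare 10 with 11 -> 10
Compare 45 with 10 -> 10
Compare 44 with 10 -> 10
Compare 14 with 10 -> 10

10


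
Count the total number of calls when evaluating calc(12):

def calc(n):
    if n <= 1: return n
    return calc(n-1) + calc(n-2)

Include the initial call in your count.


Let C(n) = total calls for calc(n)
C(0) = 1, C(1) = 1
C(2) = 1 + C(1) + C(0) = 1 + 1 + 1 = 3
C(3) = 1 + C(2) + C(1) = 1 + 3 + 1 = 5
C(4) = 1 + C(3) + C(2) = 1 + 5 + 3 = 9
C(5) = 1 + C(4) + C(3) = 1 + 9 + 5 = 15
C(6) = 1 + C(5) + C(4) = 1 + 15 + 9 = 25
C(7) = 1 + C(6) + C(5) = 1 + 25 + 15 = 41
C(8) = 1 + C(7) + C(6) = 1 + 41 + 25 = 67
C(9) = 1 + C(8) + C(7) = 1 + 67 + 41 = 109
C(10) = 1 + C(9) + C(8) = 1 + 109 + 67 = 177
C(11) = 1 + C(10) + C(9) = 1 + 177 + 109 = 287
C(12) = 1 + C(11) + C(10) = 1 + 287 + 177 = 465

465


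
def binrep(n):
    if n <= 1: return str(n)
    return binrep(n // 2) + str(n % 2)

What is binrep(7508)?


binrep(7508) = binrep(3754) + '0'
binrep(3754) = binrep(1877) + '0'
binrep(1877) = binrep(938) + '1'
binrep(938) = binrep(469) + '0'
binrep(469) = binrep(234) + '1'
binrep(234) = binrep(117) + '0'
binrep(117) = binrep(58) + '1'
binrep(58) = binrep(29) + '0'
binrep(29) = binrep(14) + '1'
binrep(14) = binrep(7) + '0'
binrep(7) = binrep(3) + '1'
binrep(3) = binrep(1) + '1'
binrep(1) = '1'  (base case)
Concatenating: '1' + '1' + '1' + '0' + '1' + '0' + '1' + '0' + '1' + '0' + '1' + '0' + '0' = '1110101010100'

1110101010100


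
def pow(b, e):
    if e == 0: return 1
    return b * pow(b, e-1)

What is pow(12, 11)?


pow(12, 11)
= 12 * pow(12, 10)
= 12 * 12 * pow(12, 9)
= 12 * 12 * 12 * pow(12, 8)
= 12 * 12 * 12 * 12 * pow(12, 7)
= 12 * 12 * 12 * 12 * 12 * pow(12, 6)
= 12 * 12 * 12 * 12 * 12 * 12 * pow(12, 5)
= 12 * 12 * 12 * 12 * 12 * 12 * 12 * pow(12, 4)
= 12 * 12 * 12 * 12 * 12 * 12 * 12 * 12 * pow(12, 3)
= 12 * 12 * 12 * 12 * 12 * 12 * 12 * 12 * 12 * pow(12, 2)
= 12 * 12 * 12 * 12 * 12 * 12 * 12 * 12 * 12 * 12 * pow(12, 1)
= 12 * 12 * 12 * 12 * 12 * 12 * 12 * 12 * 12 * 12 * 12 * pow(12, 0)
= 12 * 12 * 12 * 12 * 12 * 12 * 12 * 12 * 12 * 12 * 12 * 1
= 743008370688

743008370688


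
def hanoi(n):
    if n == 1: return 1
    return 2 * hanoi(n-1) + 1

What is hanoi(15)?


hanoi(15) = 2 * hanoi(14) + 1
hanoi(14) = 2 * hanoi(13) + 1
hanoi(13) = 2 * hanoi(12) + 1
hanoi(12) = 2 * hanoi(11) + 1
hanoi(11) = 2 * hanoi(10) + 1
hanoi(10) = 2 * hanoi(9) + 1
hanoi(9) = 2 * hanoi(8) + 1
hanoi(8) = 2 * hanoi(7) + 1
hanoi(7) = 2 * hanoi(6) + 1
hanoi(6) = 2 * hanoi(5) + 1
hanoi(5) = 2 * hanoi(4) + 1
hanoi(4) = 2 * hanoi(3) + 1
hanoi(3) = 2 * hanoi(2) + 1
hanoi(2) = 2 * hanoi(1) + 1
hanoi(1) = 1  (base case)
hanoi(2) = 2 * 1 + 1 = 3
hanoi(3) = 2 * 3 + 1 = 7
hanoi(4) = 2 * 7 + 1 = 15
hanoi(5) = 2 * 15 + 1 = 31
hanoi(6) = 2 * 31 + 1 = 63
hanoi(7) = 2 * 63 + 1 = 127
hanoi(8) = 2 * 127 + 1 = 255
hanoi(9) = 2 * 255 + 1 = 511
hanoi(10) = 2 * 511 + 1 = 1023
hanoi(11) = 2 * 1023 + 1 = 2047
hanoi(12) = 2 * 2047 + 1 = 4095
hanoi(13) = 2 * 4095 + 1 = 8191
hanoi(14) = 2 * 8191 + 1 = 16383
hanoi(15) = 2 * 16383 + 1 = 32767

32767


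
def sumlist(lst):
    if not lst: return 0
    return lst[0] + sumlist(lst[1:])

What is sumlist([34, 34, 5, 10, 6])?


sumlist([34, 34, 5, 10, 6]) = 34 + sumlist([34, 5, 10, 6])
sumlist([34, 5, 10, 6]) = 34 + sumlist([5, 10, 6])
sumlist([5, 10, 6]) = 5 + sumlist([10, 6])
sumlist([10, 6]) = 10 + sumlist([6])
sumlist([6]) = 6 + sumlist([])
sumlist([]) = 0  (base case)
Total: 34 + 34 + 5 + 10 + 6 + 0 = 89

89


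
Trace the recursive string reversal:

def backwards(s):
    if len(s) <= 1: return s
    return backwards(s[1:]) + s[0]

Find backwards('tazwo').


backwards('tazwo') = backwards('azwo') + 't'
backwards('azwo') = backwards('zwo') + 'a'
backwards('zwo') = backwards('wo') + 'z'
backwards('wo') = backwards('o') + 'w'
backwards('o') = 'o'  (base case)
Concatenating: 'o' + 'w' + 'z' + 'a' + 't' = 'owzat'

owzat


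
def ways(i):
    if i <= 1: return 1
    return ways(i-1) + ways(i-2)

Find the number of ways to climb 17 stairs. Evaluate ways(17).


Building up from base cases:
ways(0) = 1
ways(1) = 1
ways(2) = ways(1) + ways(0) = 1 + 1 = 2
ways(3) = ways(2) + ways(1) = 2 + 1 = 3
ways(4) = ways(3) + ways(2) = 3 + 2 = 5
ways(5) = ways(4) + ways(3) = 5 + 3 = 8
ways(6) = ways(5) + ways(4) = 8 + 5 = 13
ways(7) = ways(6) + ways(5) = 13 + 8 = 21
ways(8) = ways(7) + ways(6) = 21 + 13 = 34
ways(9) = ways(8) + ways(7) = 34 + 21 = 55
ways(10) = ways(9) + ways(8) = 55 + 34 = 89
ways(11) = ways(10) + ways(9) = 89 + 55 = 144
ways(12) = ways(11) + ways(10) = 144 + 89 = 233
ways(13) = ways(12) + ways(11) = 233 + 144 = 377
ways(14) = ways(13) + ways(12) = 377 + 233 = 610
ways(15) = ways(14) + ways(13) = 610 + 377 = 987
ways(16) = ways(15) + ways(14) = 987 + 610 = 1597
ways(17) = ways(16) + ways(15) = 1597 + 987 = 2584

2584


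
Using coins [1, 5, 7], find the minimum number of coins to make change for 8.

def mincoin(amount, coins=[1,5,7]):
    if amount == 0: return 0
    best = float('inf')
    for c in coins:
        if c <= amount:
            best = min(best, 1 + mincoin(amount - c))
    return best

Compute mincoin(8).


Building up with DP:
mincoin(0) = 0
mincoin(1) = min(1+mincoin(0)=1+0=1) = 1
mincoin(2) = min(1+mincoin(1)=1+1=2) = 2
mincoin(3) = min(1+mincoin(2)=1+2=3) = 3
mincoin(4) = min(1+mincoin(3)=1+3=4) = 4
mincoin(5) = min(1+mincoin(4)=1+4=5, 1+mincoin(0)=1+0=1) = 1
mincoin(6) = min(1+mincoin(5)=1+1=2, 1+mincoin(1)=1+1=2) = 2
mincoin(7) = min(1+mincoin(6)=1+2=3, 1+mincoin(2)=1+2=3, 1+mincoin(0)=1+0=1) = 1
mincoin(8) = min(1+mincoin(7)=1+1=2, 1+mincoin(3)=1+3=4, 1+mincoin(1)=1+1=2) = 2

2


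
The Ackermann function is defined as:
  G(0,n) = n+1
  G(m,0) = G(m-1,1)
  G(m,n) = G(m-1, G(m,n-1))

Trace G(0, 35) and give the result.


G(0, 35) = 36
Result: G(0, 35) = 36

36


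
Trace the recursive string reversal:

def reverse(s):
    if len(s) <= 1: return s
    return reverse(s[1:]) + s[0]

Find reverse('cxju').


reverse('cxju') = reverse('xju') + 'c'
reverse('xju') = reverse('ju') + 'x'
reverse('ju') = reverse('u') + 'j'
reverse('u') = 'u'  (base case)
Concatenating: 'u' + 'j' + 'x' + 'c' = 'ujxc'

ujxc


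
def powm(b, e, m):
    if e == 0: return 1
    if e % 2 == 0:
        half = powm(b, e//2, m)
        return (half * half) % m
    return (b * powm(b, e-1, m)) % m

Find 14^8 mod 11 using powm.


powm(14, 8, 11): e is even, compute powm(14, 4, 11)
  powm(14, 4, 11): e is even, compute powm(14, 2, 11)
    powm(14, 2, 11): e is even, compute powm(14, 1, 11)
      powm(14, 1, 11): e is odd, compute powm(14, 0, 11)
        powm(14, 0, 11) = 1
      (14 * 1) % 11 = 3
    half=3, (3*3) % 11 = 9
  half=9, (9*9) % 11 = 4
half=4, (4*4) % 11 = 5

5


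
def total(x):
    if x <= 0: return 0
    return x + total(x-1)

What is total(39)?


total(39)
= 39 + 38 + 37 + 36 + 35 + 34 + 33 + 32 + 31 + 30 + 29 + 28 + 27 + 26 + 25 + 24 + 23 + 22 + 21 + 20 + 19 + 18 + 17 + 16 + 15 + 14 + 13 + 12 + 11 + 10 + 9 + 8 + 7 + 6 + 5 + 4 + 3 + 2 + 1 + total(0)
= 39 + 38 + 37 + 36 + 35 + 34 + 33 + 32 + 31 + 30 + 29 + 28 + 27 + 26 + 25 + 24 + 23 + 22 + 21 + 20 + 19 + 18 + 17 + 16 + 15 + 14 + 13 + 12 + 11 + 10 + 9 + 8 + 7 + 6 + 5 + 4 + 3 + 2 + 1 + 0
= 780

780
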